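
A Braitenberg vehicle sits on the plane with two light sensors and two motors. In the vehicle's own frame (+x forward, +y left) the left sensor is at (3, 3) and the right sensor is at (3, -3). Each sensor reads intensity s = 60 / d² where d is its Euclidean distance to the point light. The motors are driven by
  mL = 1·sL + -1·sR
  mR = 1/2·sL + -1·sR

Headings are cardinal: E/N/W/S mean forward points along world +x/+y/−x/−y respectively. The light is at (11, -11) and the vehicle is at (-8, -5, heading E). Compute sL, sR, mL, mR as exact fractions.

60/337 12/53 -864/17861 -2454/17861

left sensor world pos  = (-5, -2); dL² = 337
right sensor world pos = (-5, -8); dR² = 265
sL = 60/337 = 60/337
sR = 60/265 = 12/53
mL = 1·sL + -1·sR = -864/17861
mR = 1/2·sL + -1·sR = -2454/17861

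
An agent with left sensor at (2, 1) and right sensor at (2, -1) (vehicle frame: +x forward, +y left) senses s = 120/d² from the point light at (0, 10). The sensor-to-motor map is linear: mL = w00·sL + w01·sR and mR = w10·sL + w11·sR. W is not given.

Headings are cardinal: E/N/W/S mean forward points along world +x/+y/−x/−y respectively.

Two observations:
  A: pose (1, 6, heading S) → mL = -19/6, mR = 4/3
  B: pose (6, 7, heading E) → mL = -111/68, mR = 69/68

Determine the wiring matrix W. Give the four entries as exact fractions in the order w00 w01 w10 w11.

obs A: pose=(1,6,S) → sL=3, sR=10/3, mL=-19/6, mR=4/3
obs B: pose=(6,7,E) → sL=30/17, sR=3/2, mL=-111/68, mR=69/68
sensor matrix S = [[3, 10/3], [30/17, 3/2]]; det S = -47/34
solve [mL_A; mL_B] = S·[w00; w01] and [mR_A; mR_B] = S·[w10; w11]:
  w00 = -1/2, w01 = -1/2, w10 = 1, w11 = -1/2

-1/2 -1/2 1 -1/2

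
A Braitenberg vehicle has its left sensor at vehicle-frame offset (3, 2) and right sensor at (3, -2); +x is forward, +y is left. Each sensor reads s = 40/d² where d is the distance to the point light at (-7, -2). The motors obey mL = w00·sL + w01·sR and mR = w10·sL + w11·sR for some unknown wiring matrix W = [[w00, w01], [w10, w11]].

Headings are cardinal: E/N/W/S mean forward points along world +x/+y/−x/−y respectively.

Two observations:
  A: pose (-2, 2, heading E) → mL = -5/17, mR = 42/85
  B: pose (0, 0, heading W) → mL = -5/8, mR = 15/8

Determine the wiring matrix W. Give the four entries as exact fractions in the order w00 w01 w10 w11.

0 -1/2 1/2 1/2

obs A: pose=(-2,2,E) → sL=2/5, sR=10/17, mL=-5/17, mR=42/85
obs B: pose=(0,0,W) → sL=5/2, sR=5/4, mL=-5/8, mR=15/8
sensor matrix S = [[2/5, 10/17], [5/2, 5/4]]; det S = -33/34
solve [mL_A; mL_B] = S·[w00; w01] and [mR_A; mR_B] = S·[w10; w11]:
  w00 = 0, w01 = -1/2, w10 = 1/2, w11 = 1/2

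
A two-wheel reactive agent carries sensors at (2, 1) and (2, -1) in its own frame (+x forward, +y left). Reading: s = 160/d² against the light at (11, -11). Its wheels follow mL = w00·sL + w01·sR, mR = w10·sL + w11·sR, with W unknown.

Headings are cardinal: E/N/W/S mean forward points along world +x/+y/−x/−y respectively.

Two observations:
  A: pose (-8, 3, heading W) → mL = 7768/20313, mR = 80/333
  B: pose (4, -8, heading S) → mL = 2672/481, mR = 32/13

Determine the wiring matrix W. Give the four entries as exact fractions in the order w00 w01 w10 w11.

obs A: pose=(-8,3,W) → sL=16/61, sR=80/333, mL=7768/20313, mR=80/333
obs B: pose=(4,-8,S) → sL=160/37, sR=32/13, mL=2672/481, mR=32/13
sensor matrix S = [[16/61, 80/333], [160/37, 32/13]]; det S = -3842048/9770553
solve [mL_A; mL_B] = S·[w00; w01] and [mR_A; mR_B] = S·[w10; w11]:
  w00 = 1, w01 = 1/2, w10 = 0, w11 = 1

1 1/2 0 1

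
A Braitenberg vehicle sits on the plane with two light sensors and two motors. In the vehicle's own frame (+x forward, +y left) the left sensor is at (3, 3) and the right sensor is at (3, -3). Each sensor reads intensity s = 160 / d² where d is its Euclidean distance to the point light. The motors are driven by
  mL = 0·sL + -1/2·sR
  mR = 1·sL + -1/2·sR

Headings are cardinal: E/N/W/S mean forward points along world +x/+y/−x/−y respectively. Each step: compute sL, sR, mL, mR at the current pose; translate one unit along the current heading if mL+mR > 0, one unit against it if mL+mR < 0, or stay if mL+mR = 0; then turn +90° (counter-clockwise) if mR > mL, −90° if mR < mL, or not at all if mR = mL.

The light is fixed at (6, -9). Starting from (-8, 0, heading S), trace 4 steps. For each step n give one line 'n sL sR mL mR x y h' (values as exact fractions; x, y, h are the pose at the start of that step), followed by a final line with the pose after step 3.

0 160/157 32/65 -16/65 7888/10205 -8 0 S
1 80/121 80/73 -40/73 1000/8833 -8 -1 E
2 32/89 32/53 -16/53 272/4717 -9 -1 N
3 8/17 20/53 -10/53 254/901 -9 -2 W
final -10 -2 S

n=0: pose=(-8,0,S); sL=160/157, sR=32/65; mL=-16/65, mR=7888/10205; mL+mR=5376/10205 → advance +1; mR−mL=160/157 → turn +1·90°
n=1: pose=(-8,-1,E); sL=80/121, sR=80/73; mL=-40/73, mR=1000/8833; mL+mR=-3840/8833 → advance -1; mR−mL=80/121 → turn +1·90°
n=2: pose=(-9,-1,N); sL=32/89, sR=32/53; mL=-16/53, mR=272/4717; mL+mR=-1152/4717 → advance -1; mR−mL=32/89 → turn +1·90°
n=3: pose=(-9,-2,W); sL=8/17, sR=20/53; mL=-10/53, mR=254/901; mL+mR=84/901 → advance +1; mR−mL=8/17 → turn +1·90°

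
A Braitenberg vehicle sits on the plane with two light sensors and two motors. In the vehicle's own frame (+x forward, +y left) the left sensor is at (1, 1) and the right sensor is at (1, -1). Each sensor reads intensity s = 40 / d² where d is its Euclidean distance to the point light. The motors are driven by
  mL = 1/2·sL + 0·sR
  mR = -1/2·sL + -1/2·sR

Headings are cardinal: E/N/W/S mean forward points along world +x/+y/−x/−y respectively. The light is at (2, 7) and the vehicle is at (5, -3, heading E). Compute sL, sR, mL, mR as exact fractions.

left sensor world pos  = (6, -2); dL² = 97
right sensor world pos = (6, -4); dR² = 137
sL = 40/97 = 40/97
sR = 40/137 = 40/137
mL = 1/2·sL + 0·sR = 20/97
mR = -1/2·sL + -1/2·sR = -4680/13289

40/97 40/137 20/97 -4680/13289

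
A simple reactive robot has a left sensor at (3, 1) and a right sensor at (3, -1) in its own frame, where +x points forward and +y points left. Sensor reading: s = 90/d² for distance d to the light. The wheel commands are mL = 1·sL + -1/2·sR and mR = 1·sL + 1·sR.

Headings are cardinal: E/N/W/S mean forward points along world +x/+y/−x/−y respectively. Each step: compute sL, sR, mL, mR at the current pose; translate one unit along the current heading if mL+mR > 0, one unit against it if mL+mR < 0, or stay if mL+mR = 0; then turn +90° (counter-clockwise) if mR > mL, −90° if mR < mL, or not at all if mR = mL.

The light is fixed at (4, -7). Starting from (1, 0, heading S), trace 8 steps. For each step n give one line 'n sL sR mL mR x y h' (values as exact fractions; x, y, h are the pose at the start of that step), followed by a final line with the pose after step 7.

n=0: pose=(1,0,S); sL=9/2, sR=45/16; mL=99/32, mR=117/16; mL+mR=333/32 → advance +1; mR−mL=135/32 → turn +1·90°
n=1: pose=(1,-1,E); sL=90/49, sR=18/5; mL=9/245, mR=1332/245; mL+mR=1341/245 → advance +1; mR−mL=27/5 → turn +1·90°
n=2: pose=(2,-1,N); sL=1, sR=45/41; mL=37/82, mR=86/41; mL+mR=209/82 → advance +1; mR−mL=135/82 → turn +1·90°
n=3: pose=(2,0,W); sL=90/61, sR=90/89; mL=5265/5429, mR=13500/5429; mL+mR=18765/5429 → advance +1; mR−mL=135/89 → turn +1·90°
n=4: pose=(1,0,S); sL=9/2, sR=45/16; mL=99/32, mR=117/16; mL+mR=333/32 → advance +1; mR−mL=135/32 → turn +1·90°
n=5: pose=(1,-1,E); sL=90/49, sR=18/5; mL=9/245, mR=1332/245; mL+mR=1341/245 → advance +1; mR−mL=27/5 → turn +1·90°
n=6: pose=(2,-1,N); sL=1, sR=45/41; mL=37/82, mR=86/41; mL+mR=209/82 → advance +1; mR−mL=135/82 → turn +1·90°
n=7: pose=(2,0,W); sL=90/61, sR=90/89; mL=5265/5429, mR=13500/5429; mL+mR=18765/5429 → advance +1; mR−mL=135/89 → turn +1·90°

0 9/2 45/16 99/32 117/16 1 0 S
1 90/49 18/5 9/245 1332/245 1 -1 E
2 1 45/41 37/82 86/41 2 -1 N
3 90/61 90/89 5265/5429 13500/5429 2 0 W
4 9/2 45/16 99/32 117/16 1 0 S
5 90/49 18/5 9/245 1332/245 1 -1 E
6 1 45/41 37/82 86/41 2 -1 N
7 90/61 90/89 5265/5429 13500/5429 2 0 W
final 1 0 S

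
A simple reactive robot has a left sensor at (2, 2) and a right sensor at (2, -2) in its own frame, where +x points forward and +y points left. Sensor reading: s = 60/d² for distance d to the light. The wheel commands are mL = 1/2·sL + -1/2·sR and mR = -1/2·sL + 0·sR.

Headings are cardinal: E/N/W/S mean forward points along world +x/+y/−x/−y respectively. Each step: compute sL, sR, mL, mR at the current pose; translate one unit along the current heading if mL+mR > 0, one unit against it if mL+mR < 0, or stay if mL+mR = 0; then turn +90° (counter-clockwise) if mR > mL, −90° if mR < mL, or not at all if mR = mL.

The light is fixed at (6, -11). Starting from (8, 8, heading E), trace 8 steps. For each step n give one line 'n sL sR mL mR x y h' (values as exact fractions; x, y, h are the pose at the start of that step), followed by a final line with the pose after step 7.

0 60/457 12/61 -912/27877 -30/457 8 8 E
1 30/149 6/29 -12/4321 -15/149 7 8 S
2 12/65 12/97 192/6305 -6/65 7 9 W
3 15/121 3/25 6/3025 -15/242 8 9 N
4 60/457 12/61 -912/27877 -30/457 8 8 E
5 30/149 6/29 -12/4321 -15/149 7 8 S
6 12/65 12/97 192/6305 -6/65 7 9 W
7 15/121 3/25 6/3025 -15/242 8 9 N
final 8 8 E

n=0: pose=(8,8,E); sL=60/457, sR=12/61; mL=-912/27877, mR=-30/457; mL+mR=-6/61 → advance -1; mR−mL=-918/27877 → turn -1·90°
n=1: pose=(7,8,S); sL=30/149, sR=6/29; mL=-12/4321, mR=-15/149; mL+mR=-3/29 → advance -1; mR−mL=-423/4321 → turn -1·90°
n=2: pose=(7,9,W); sL=12/65, sR=12/97; mL=192/6305, mR=-6/65; mL+mR=-6/97 → advance -1; mR−mL=-774/6305 → turn -1·90°
n=3: pose=(8,9,N); sL=15/121, sR=3/25; mL=6/3025, mR=-15/242; mL+mR=-3/50 → advance -1; mR−mL=-387/6050 → turn -1·90°
n=4: pose=(8,8,E); sL=60/457, sR=12/61; mL=-912/27877, mR=-30/457; mL+mR=-6/61 → advance -1; mR−mL=-918/27877 → turn -1·90°
n=5: pose=(7,8,S); sL=30/149, sR=6/29; mL=-12/4321, mR=-15/149; mL+mR=-3/29 → advance -1; mR−mL=-423/4321 → turn -1·90°
n=6: pose=(7,9,W); sL=12/65, sR=12/97; mL=192/6305, mR=-6/65; mL+mR=-6/97 → advance -1; mR−mL=-774/6305 → turn -1·90°
n=7: pose=(8,9,N); sL=15/121, sR=3/25; mL=6/3025, mR=-15/242; mL+mR=-3/50 → advance -1; mR−mL=-387/6050 → turn -1·90°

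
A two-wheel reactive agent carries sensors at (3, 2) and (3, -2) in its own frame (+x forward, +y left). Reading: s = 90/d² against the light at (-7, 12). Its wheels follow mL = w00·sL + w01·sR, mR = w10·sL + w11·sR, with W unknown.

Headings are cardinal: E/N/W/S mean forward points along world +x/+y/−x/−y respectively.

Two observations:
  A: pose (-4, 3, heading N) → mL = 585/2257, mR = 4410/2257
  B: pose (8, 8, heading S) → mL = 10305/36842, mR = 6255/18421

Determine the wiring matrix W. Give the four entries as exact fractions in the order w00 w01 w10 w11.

-1/2 1 1/2 1/2

obs A: pose=(-4,3,N) → sL=90/37, sR=90/61, mL=585/2257, mR=4410/2257
obs B: pose=(8,8,S) → sL=45/169, sR=45/109, mL=10305/36842, mR=6255/18421
sensor matrix S = [[90/37, 90/61], [45/169, 45/109]]; det S = 25417800/41576197
solve [mL_A; mL_B] = S·[w00; w01] and [mR_A; mR_B] = S·[w10; w11]:
  w00 = -1/2, w01 = 1, w10 = 1/2, w11 = 1/2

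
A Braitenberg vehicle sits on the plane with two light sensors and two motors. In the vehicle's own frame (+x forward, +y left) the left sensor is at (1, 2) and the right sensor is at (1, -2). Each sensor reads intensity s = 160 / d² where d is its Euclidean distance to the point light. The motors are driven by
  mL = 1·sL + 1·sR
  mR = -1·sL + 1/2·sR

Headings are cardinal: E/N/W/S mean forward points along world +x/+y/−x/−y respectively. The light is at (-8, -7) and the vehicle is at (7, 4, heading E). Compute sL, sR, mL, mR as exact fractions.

32/85 160/337 24384/28645 -3984/28645

left sensor world pos  = (8, 6); dL² = 425
right sensor world pos = (8, 2); dR² = 337
sL = 160/425 = 32/85
sR = 160/337 = 160/337
mL = 1·sL + 1·sR = 24384/28645
mR = -1·sL + 1/2·sR = -3984/28645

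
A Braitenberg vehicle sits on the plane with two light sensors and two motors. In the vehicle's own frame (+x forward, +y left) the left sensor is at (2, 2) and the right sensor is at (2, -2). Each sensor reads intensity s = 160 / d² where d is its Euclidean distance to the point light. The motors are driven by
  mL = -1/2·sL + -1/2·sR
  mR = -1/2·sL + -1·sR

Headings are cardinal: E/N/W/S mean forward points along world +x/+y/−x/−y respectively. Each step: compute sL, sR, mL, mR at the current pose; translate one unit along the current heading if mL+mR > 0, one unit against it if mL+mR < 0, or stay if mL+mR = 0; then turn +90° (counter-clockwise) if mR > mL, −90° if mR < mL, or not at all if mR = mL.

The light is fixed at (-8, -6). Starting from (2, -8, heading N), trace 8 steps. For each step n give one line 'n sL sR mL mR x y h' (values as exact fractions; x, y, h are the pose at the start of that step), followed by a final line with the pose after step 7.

0 5/2 10/9 -65/36 -85/36 2 -8 N
1 32/29 160/169 -5024/4901 -7344/4901 2 -9 E
2 80/73 80/37 -4400/2701 -7320/2701 1 -9 S
3 32/13 160/49 -1824/637 -2864/637 1 -8 W
4 5/2 10/9 -65/36 -85/36 2 -8 N
5 32/29 160/169 -5024/4901 -7344/4901 2 -9 E
6 80/73 80/37 -4400/2701 -7320/2701 1 -9 S
7 32/13 160/49 -1824/637 -2864/637 1 -8 W
final 2 -8 N

n=0: pose=(2,-8,N); sL=5/2, sR=10/9; mL=-65/36, mR=-85/36; mL+mR=-25/6 → advance -1; mR−mL=-5/9 → turn -1·90°
n=1: pose=(2,-9,E); sL=32/29, sR=160/169; mL=-5024/4901, mR=-7344/4901; mL+mR=-12368/4901 → advance -1; mR−mL=-80/169 → turn -1·90°
n=2: pose=(1,-9,S); sL=80/73, sR=80/37; mL=-4400/2701, mR=-7320/2701; mL+mR=-11720/2701 → advance -1; mR−mL=-40/37 → turn -1·90°
n=3: pose=(1,-8,W); sL=32/13, sR=160/49; mL=-1824/637, mR=-2864/637; mL+mR=-4688/637 → advance -1; mR−mL=-80/49 → turn -1·90°
n=4: pose=(2,-8,N); sL=5/2, sR=10/9; mL=-65/36, mR=-85/36; mL+mR=-25/6 → advance -1; mR−mL=-5/9 → turn -1·90°
n=5: pose=(2,-9,E); sL=32/29, sR=160/169; mL=-5024/4901, mR=-7344/4901; mL+mR=-12368/4901 → advance -1; mR−mL=-80/169 → turn -1·90°
n=6: pose=(1,-9,S); sL=80/73, sR=80/37; mL=-4400/2701, mR=-7320/2701; mL+mR=-11720/2701 → advance -1; mR−mL=-40/37 → turn -1·90°
n=7: pose=(1,-8,W); sL=32/13, sR=160/49; mL=-1824/637, mR=-2864/637; mL+mR=-4688/637 → advance -1; mR−mL=-80/49 → turn -1·90°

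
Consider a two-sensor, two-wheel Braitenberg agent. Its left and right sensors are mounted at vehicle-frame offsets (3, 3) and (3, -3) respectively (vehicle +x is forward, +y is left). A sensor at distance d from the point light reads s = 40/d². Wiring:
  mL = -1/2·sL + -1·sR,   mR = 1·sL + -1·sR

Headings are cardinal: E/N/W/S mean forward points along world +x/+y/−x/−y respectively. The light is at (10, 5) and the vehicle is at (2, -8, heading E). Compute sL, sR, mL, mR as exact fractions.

left sensor world pos  = (5, -5); dL² = 125
right sensor world pos = (5, -11); dR² = 281
sL = 40/125 = 8/25
sR = 40/281 = 40/281
mL = -1/2·sL + -1·sR = -2124/7025
mR = 1·sL + -1·sR = 1248/7025

8/25 40/281 -2124/7025 1248/7025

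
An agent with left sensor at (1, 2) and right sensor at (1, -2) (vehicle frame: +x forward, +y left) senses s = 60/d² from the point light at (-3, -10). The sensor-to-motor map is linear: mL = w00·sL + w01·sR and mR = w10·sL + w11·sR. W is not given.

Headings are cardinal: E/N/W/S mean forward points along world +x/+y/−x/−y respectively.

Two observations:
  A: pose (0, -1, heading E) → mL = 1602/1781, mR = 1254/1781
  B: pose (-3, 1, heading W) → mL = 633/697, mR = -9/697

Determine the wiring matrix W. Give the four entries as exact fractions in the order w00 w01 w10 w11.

1 1/2 -1/2 1

obs A: pose=(0,-1,E) → sL=60/137, sR=12/13, mL=1602/1781, mR=1254/1781
obs B: pose=(-3,1,W) → sL=30/41, sR=6/17, mL=633/697, mR=-9/697
sensor matrix S = [[60/137, 12/13], [30/41, 6/17]]; det S = -646560/1241357
solve [mL_A; mL_B] = S·[w00; w01] and [mR_A; mR_B] = S·[w10; w11]:
  w00 = 1, w01 = 1/2, w10 = -1/2, w11 = 1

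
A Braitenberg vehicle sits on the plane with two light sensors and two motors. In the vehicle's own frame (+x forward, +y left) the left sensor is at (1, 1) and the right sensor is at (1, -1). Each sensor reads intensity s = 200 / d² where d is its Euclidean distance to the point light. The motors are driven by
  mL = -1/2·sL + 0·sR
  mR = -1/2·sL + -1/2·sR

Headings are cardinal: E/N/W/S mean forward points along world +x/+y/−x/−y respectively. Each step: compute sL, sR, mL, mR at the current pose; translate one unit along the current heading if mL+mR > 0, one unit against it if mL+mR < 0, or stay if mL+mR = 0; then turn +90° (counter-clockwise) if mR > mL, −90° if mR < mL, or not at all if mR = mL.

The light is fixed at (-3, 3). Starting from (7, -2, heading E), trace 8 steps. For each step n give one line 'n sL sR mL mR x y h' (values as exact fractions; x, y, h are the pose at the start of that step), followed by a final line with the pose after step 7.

n=0: pose=(7,-2,E); sL=200/137, sR=200/157; mL=-100/137, mR=-29400/21509; mL+mR=-45100/21509 → advance -1; mR−mL=-100/157 → turn -1·90°
n=1: pose=(6,-2,S); sL=25/17, sR=2; mL=-25/34, mR=-59/34; mL+mR=-42/17 → advance -1; mR−mL=-1 → turn -1·90°
n=2: pose=(6,-1,W); sL=200/89, sR=200/73; mL=-100/89, mR=-16200/6497; mL+mR=-23500/6497 → advance -1; mR−mL=-100/73 → turn -1·90°
n=3: pose=(7,-1,N); sL=20/9, sR=20/13; mL=-10/9, mR=-220/117; mL+mR=-350/117 → advance -1; mR−mL=-10/13 → turn -1·90°
n=4: pose=(7,-2,E); sL=200/137, sR=200/157; mL=-100/137, mR=-29400/21509; mL+mR=-45100/21509 → advance -1; mR−mL=-100/157 → turn -1·90°
n=5: pose=(6,-2,S); sL=25/17, sR=2; mL=-25/34, mR=-59/34; mL+mR=-42/17 → advance -1; mR−mL=-1 → turn -1·90°
n=6: pose=(6,-1,W); sL=200/89, sR=200/73; mL=-100/89, mR=-16200/6497; mL+mR=-23500/6497 → advance -1; mR−mL=-100/73 → turn -1·90°
n=7: pose=(7,-1,N); sL=20/9, sR=20/13; mL=-10/9, mR=-220/117; mL+mR=-350/117 → advance -1; mR−mL=-10/13 → turn -1·90°

0 200/137 200/157 -100/137 -29400/21509 7 -2 E
1 25/17 2 -25/34 -59/34 6 -2 S
2 200/89 200/73 -100/89 -16200/6497 6 -1 W
3 20/9 20/13 -10/9 -220/117 7 -1 N
4 200/137 200/157 -100/137 -29400/21509 7 -2 E
5 25/17 2 -25/34 -59/34 6 -2 S
6 200/89 200/73 -100/89 -16200/6497 6 -1 W
7 20/9 20/13 -10/9 -220/117 7 -1 N
final 7 -2 E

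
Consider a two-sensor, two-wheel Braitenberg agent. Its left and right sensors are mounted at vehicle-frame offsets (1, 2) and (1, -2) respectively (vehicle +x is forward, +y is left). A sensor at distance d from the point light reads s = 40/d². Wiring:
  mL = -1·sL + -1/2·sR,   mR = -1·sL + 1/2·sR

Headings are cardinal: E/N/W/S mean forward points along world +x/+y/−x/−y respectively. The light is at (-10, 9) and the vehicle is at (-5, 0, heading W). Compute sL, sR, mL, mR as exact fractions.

40/137 8/13 -1068/1781 28/1781

left sensor world pos  = (-6, -2); dL² = 137
right sensor world pos = (-6, 2); dR² = 65
sL = 40/137 = 40/137
sR = 40/65 = 8/13
mL = -1·sL + -1/2·sR = -1068/1781
mR = -1·sL + 1/2·sR = 28/1781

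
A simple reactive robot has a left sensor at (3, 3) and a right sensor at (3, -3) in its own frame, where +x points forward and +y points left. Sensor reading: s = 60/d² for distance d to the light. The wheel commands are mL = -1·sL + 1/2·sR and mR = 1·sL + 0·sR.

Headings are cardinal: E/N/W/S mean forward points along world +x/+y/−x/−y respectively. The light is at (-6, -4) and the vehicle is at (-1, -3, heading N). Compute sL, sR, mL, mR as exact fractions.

3 3/4 -21/8 3

left sensor world pos  = (-4, 0); dL² = 20
right sensor world pos = (2, 0); dR² = 80
sL = 60/20 = 3
sR = 60/80 = 3/4
mL = -1·sL + 1/2·sR = -21/8
mR = 1·sL + 0·sR = 3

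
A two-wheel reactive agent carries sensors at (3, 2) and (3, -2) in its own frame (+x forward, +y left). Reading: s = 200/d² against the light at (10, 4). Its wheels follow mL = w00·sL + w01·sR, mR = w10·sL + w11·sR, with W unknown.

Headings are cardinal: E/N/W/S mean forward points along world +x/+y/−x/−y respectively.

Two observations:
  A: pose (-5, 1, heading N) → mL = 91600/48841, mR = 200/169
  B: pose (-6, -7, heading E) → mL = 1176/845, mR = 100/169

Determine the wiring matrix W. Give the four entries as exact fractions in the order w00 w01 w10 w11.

obs A: pose=(-5,1,N) → sL=200/289, sR=200/169, mL=91600/48841, mR=200/169
obs B: pose=(-6,-7,E) → sL=4/5, sR=100/169, mL=1176/845, mR=100/169
sensor matrix S = [[200/289, 200/169], [4/5, 100/169]]; det S = -26240/48841
solve [mL_A; mL_B] = S·[w00; w01] and [mR_A; mR_B] = S·[w10; w11]:
  w00 = 1, w01 = 1, w10 = 0, w11 = 1

1 1 0 1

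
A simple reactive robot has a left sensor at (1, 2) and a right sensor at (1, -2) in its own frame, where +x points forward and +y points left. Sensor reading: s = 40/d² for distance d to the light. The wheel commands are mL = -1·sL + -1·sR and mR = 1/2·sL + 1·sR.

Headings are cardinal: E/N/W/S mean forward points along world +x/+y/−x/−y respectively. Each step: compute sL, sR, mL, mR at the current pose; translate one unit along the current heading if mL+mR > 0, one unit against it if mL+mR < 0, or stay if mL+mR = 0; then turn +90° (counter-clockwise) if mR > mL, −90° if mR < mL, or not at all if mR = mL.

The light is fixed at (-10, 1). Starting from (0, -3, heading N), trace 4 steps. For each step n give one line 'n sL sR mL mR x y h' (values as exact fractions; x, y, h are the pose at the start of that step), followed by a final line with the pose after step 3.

n=0: pose=(0,-3,N); sL=40/73, sR=40/153; mL=-9040/11169, mR=5980/11169; mL+mR=-20/73 → advance -1; mR−mL=15020/11169 → turn +1·90°
n=1: pose=(0,-4,W); sL=4/13, sR=4/9; mL=-88/117, mR=70/117; mL+mR=-2/13 → advance -1; mR−mL=158/117 → turn +1·90°
n=2: pose=(1,-4,S); sL=8/41, sR=40/117; mL=-2576/4797, mR=2108/4797; mL+mR=-4/41 → advance -1; mR−mL=4684/4797 → turn +1·90°
n=3: pose=(1,-3,E); sL=10/37, sR=2/9; mL=-164/333, mR=119/333; mL+mR=-5/37 → advance -1; mR−mL=283/333 → turn +1·90°

0 40/73 40/153 -9040/11169 5980/11169 0 -3 N
1 4/13 4/9 -88/117 70/117 0 -4 W
2 8/41 40/117 -2576/4797 2108/4797 1 -4 S
3 10/37 2/9 -164/333 119/333 1 -3 E
final 0 -3 N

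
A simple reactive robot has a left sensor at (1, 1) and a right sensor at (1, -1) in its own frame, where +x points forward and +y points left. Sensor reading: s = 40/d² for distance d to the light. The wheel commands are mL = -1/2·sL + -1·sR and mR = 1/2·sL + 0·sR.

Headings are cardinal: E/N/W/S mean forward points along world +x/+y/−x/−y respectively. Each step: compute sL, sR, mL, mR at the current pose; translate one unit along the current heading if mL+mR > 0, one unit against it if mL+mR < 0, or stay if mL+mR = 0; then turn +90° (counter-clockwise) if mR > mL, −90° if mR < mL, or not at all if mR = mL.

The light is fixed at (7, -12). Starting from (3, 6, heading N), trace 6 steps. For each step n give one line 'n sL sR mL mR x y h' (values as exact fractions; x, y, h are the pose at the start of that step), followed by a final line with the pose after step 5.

0 20/193 4/37 -1142/7141 10/193 3 6 N
1 40/281 40/349 -18220/98069 20/281 3 5 W
2 2/13 5/34 -99/442 1/13 4 5 S
3 8/73 40/293 -4092/21389 4/73 4 6 E
4 20/193 4/37 -1142/7141 10/193 3 6 N
5 40/281 40/349 -18220/98069 20/281 3 5 W
final 4 5 S

n=0: pose=(3,6,N); sL=20/193, sR=4/37; mL=-1142/7141, mR=10/193; mL+mR=-4/37 → advance -1; mR−mL=1512/7141 → turn +1·90°
n=1: pose=(3,5,W); sL=40/281, sR=40/349; mL=-18220/98069, mR=20/281; mL+mR=-40/349 → advance -1; mR−mL=25200/98069 → turn +1·90°
n=2: pose=(4,5,S); sL=2/13, sR=5/34; mL=-99/442, mR=1/13; mL+mR=-5/34 → advance -1; mR−mL=133/442 → turn +1·90°
n=3: pose=(4,6,E); sL=8/73, sR=40/293; mL=-4092/21389, mR=4/73; mL+mR=-40/293 → advance -1; mR−mL=5264/21389 → turn +1·90°
n=4: pose=(3,6,N); sL=20/193, sR=4/37; mL=-1142/7141, mR=10/193; mL+mR=-4/37 → advance -1; mR−mL=1512/7141 → turn +1·90°
n=5: pose=(3,5,W); sL=40/281, sR=40/349; mL=-18220/98069, mR=20/281; mL+mR=-40/349 → advance -1; mR−mL=25200/98069 → turn +1·90°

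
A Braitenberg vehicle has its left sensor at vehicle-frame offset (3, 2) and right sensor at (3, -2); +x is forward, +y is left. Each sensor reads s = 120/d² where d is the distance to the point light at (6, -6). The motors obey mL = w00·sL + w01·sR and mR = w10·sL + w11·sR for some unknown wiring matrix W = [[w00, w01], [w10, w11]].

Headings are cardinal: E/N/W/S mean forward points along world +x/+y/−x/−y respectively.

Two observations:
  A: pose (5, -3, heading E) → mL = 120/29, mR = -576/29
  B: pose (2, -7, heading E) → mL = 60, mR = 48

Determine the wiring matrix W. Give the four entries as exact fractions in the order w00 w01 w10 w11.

1 0 1 -1

obs A: pose=(5,-3,E) → sL=120/29, sR=24, mL=120/29, mR=-576/29
obs B: pose=(2,-7,E) → sL=60, sR=12, mL=60, mR=48
sensor matrix S = [[120/29, 24], [60, 12]]; det S = -40320/29
solve [mL_A; mL_B] = S·[w00; w01] and [mR_A; mR_B] = S·[w10; w11]:
  w00 = 1, w01 = 0, w10 = 1, w11 = -1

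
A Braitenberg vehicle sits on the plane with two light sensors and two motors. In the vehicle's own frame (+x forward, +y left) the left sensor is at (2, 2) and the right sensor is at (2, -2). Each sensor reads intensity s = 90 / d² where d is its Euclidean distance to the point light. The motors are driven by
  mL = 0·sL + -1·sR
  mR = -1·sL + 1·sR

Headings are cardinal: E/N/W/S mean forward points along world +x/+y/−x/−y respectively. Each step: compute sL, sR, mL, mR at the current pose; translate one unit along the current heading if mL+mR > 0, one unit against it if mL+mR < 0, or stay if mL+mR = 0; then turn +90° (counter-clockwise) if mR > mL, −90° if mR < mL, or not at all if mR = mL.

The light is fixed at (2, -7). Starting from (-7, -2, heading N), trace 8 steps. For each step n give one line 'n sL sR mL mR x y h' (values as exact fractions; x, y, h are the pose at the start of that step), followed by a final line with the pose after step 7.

n=0: pose=(-7,-2,N); sL=9/17, sR=45/49; mL=-45/49, mR=324/833; mL+mR=-9/17 → advance -1; mR−mL=1089/833 → turn +1·90°
n=1: pose=(-7,-3,W); sL=18/25, sR=90/157; mL=-90/157, mR=-576/3925; mL+mR=-18/25 → advance -1; mR−mL=1674/3925 → turn +1·90°
n=2: pose=(-6,-3,S); sL=9/4, sR=45/52; mL=-45/52, mR=-18/13; mL+mR=-9/4 → advance -1; mR−mL=-27/52 → turn -1·90°
n=3: pose=(-6,-2,W); sL=90/109, sR=90/149; mL=-90/149, mR=-3600/16241; mL+mR=-90/109 → advance -1; mR−mL=6210/16241 → turn +1·90°
n=4: pose=(-5,-2,S); sL=45/17, sR=1; mL=-1, mR=-28/17; mL+mR=-45/17 → advance -1; mR−mL=-11/17 → turn -1·90°
n=5: pose=(-5,-1,W); sL=90/97, sR=18/29; mL=-18/29, mR=-864/2813; mL+mR=-90/97 → advance -1; mR−mL=882/2813 → turn +1·90°
n=6: pose=(-4,-1,S); sL=45/16, sR=9/8; mL=-9/8, mR=-27/16; mL+mR=-45/16 → advance -1; mR−mL=-9/16 → turn -1·90°
n=7: pose=(-4,0,W); sL=90/89, sR=18/29; mL=-18/29, mR=-1008/2581; mL+mR=-90/89 → advance -1; mR−mL=594/2581 → turn +1·90°

0 9/17 45/49 -45/49 324/833 -7 -2 N
1 18/25 90/157 -90/157 -576/3925 -7 -3 W
2 9/4 45/52 -45/52 -18/13 -6 -3 S
3 90/109 90/149 -90/149 -3600/16241 -6 -2 W
4 45/17 1 -1 -28/17 -5 -2 S
5 90/97 18/29 -18/29 -864/2813 -5 -1 W
6 45/16 9/8 -9/8 -27/16 -4 -1 S
7 90/89 18/29 -18/29 -1008/2581 -4 0 W
final -3 0 S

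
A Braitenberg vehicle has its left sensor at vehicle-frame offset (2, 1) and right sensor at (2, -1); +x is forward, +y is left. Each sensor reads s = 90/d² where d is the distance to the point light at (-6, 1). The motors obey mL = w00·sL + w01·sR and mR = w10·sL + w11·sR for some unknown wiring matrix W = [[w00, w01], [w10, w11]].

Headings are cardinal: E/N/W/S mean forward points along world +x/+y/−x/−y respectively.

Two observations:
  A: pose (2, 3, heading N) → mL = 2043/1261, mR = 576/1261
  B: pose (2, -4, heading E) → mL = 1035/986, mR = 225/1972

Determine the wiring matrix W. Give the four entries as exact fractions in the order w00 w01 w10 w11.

1/2 1 1 -1

obs A: pose=(2,3,N) → sL=18/13, sR=90/97, mL=2043/1261, mR=576/1261
obs B: pose=(2,-4,E) → sL=45/58, sR=45/68, mL=1035/986, mR=225/1972
sensor matrix S = [[18/13, 90/97], [45/58, 45/68]]; det S = 244215/1243346
solve [mL_A; mL_B] = S·[w00; w01] and [mR_A; mR_B] = S·[w10; w11]:
  w00 = 1/2, w01 = 1, w10 = 1, w11 = -1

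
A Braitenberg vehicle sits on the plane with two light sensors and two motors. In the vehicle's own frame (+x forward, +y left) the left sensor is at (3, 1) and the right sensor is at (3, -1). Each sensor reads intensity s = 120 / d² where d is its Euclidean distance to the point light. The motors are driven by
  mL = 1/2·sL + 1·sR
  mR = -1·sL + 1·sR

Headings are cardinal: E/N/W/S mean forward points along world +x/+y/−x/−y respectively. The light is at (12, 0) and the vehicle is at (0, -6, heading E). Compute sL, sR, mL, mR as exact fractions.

left sensor world pos  = (3, -5); dL² = 106
right sensor world pos = (3, -7); dR² = 130
sL = 120/106 = 60/53
sR = 120/130 = 12/13
mL = 1/2·sL + 1·sR = 1026/689
mR = -1·sL + 1·sR = -144/689

60/53 12/13 1026/689 -144/689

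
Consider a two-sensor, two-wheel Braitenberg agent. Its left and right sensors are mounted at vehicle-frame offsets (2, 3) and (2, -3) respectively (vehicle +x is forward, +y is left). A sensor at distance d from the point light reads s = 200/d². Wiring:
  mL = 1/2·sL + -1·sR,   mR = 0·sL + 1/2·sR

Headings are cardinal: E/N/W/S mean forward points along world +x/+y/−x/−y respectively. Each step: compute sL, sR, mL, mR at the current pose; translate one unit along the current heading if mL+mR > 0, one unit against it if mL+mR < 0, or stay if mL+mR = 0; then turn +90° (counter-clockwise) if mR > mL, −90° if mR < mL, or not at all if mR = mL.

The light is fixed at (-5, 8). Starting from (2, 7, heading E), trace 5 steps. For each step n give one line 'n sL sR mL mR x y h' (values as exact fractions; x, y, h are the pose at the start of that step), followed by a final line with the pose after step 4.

n=0: pose=(2,7,E); sL=40/17, sR=200/97; mL=-1460/1649, mR=100/97; mL+mR=240/1649 → advance +1; mR−mL=3160/1649 → turn +1·90°
n=1: pose=(3,7,N); sL=100/13, sR=100/61; mL=1750/793, mR=50/61; mL+mR=2400/793 → advance +1; mR−mL=-1100/793 → turn -1·90°
n=2: pose=(3,8,E); sL=200/109, sR=200/109; mL=-100/109, mR=100/109; mL+mR=0 → advance +0; mR−mL=200/109 → turn +1·90°
n=3: pose=(3,8,N); sL=200/29, sR=8/5; mL=268/145, mR=4/5; mL+mR=384/145 → advance +1; mR−mL=-152/145 → turn -1·90°
n=4: pose=(3,9,E); sL=50/29, sR=25/13; mL=-400/377, mR=25/26; mL+mR=-75/754 → advance -1; mR−mL=1525/754 → turn +1·90°

0 40/17 200/97 -1460/1649 100/97 2 7 E
1 100/13 100/61 1750/793 50/61 3 7 N
2 200/109 200/109 -100/109 100/109 3 8 E
3 200/29 8/5 268/145 4/5 3 8 N
4 50/29 25/13 -400/377 25/26 3 9 E
final 2 9 N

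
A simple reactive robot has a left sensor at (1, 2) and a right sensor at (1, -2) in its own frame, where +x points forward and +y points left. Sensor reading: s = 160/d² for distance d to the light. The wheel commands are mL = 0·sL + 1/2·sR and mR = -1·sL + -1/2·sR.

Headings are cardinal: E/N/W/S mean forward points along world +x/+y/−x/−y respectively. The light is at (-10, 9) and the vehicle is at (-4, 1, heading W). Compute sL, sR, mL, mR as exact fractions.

left sensor world pos  = (-5, -1); dL² = 125
right sensor world pos = (-5, 3); dR² = 61
sL = 160/125 = 32/25
sR = 160/61 = 160/61
mL = 0·sL + 1/2·sR = 80/61
mR = -1·sL + -1/2·sR = -3952/1525

32/25 160/61 80/61 -3952/1525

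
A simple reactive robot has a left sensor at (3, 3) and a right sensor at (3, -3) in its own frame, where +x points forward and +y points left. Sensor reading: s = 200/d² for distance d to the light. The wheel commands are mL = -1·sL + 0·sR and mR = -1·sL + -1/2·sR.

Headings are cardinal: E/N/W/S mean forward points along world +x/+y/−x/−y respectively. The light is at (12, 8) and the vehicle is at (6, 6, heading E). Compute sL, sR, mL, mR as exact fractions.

20 100/17 -20 -390/17

left sensor world pos  = (9, 9); dL² = 10
right sensor world pos = (9, 3); dR² = 34
sL = 200/10 = 20
sR = 200/34 = 100/17
mL = -1·sL + 0·sR = -20
mR = -1·sL + -1/2·sR = -390/17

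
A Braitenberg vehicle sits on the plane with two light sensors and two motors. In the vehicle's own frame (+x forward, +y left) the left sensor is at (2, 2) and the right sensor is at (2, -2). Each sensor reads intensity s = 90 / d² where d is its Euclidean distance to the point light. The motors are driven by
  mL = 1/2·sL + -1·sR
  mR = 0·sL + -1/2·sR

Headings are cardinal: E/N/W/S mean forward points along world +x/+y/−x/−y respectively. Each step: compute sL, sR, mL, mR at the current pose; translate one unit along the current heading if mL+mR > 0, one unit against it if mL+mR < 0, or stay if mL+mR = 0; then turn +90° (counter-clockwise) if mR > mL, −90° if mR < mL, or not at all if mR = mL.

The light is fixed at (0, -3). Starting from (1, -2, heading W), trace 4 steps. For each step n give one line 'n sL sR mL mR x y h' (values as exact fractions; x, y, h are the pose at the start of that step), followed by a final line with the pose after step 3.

n=0: pose=(1,-2,W); sL=45, sR=9; mL=27/2, mR=-9/2; mL+mR=9 → advance +1; mR−mL=-18 → turn -1·90°
n=1: pose=(0,-2,N); sL=90/13, sR=90/13; mL=-45/13, mR=-45/13; mL+mR=-90/13 → advance -1; mR−mL=0 → turn +0·90°
n=2: pose=(0,-3,N); sL=45/4, sR=45/4; mL=-45/8, mR=-45/8; mL+mR=-45/4 → advance -1; mR−mL=0 → turn +0·90°
n=3: pose=(0,-4,N); sL=18, sR=18; mL=-9, mR=-9; mL+mR=-18 → advance -1; mR−mL=0 → turn +0·90°

0 45 9 27/2 -9/2 1 -2 W
1 90/13 90/13 -45/13 -45/13 0 -2 N
2 45/4 45/4 -45/8 -45/8 0 -3 N
3 18 18 -9 -9 0 -4 N
final 0 -5 N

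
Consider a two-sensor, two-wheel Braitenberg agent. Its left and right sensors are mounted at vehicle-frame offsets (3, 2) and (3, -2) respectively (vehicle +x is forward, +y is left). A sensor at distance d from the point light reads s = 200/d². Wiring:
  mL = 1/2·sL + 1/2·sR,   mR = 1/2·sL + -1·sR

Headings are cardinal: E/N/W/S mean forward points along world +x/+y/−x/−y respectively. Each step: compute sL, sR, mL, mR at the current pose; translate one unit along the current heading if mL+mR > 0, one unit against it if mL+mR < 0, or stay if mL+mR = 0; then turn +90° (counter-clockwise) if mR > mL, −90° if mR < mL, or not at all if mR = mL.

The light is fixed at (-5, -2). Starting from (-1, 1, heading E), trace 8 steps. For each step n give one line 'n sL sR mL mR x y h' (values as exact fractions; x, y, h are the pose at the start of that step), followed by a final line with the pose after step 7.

n=0: pose=(-1,1,E); sL=100/37, sR=4; mL=124/37, mR=-98/37; mL+mR=26/37 → advance +1; mR−mL=-6 → turn -1·90°
n=1: pose=(0,1,S); sL=200/49, sR=200/9; mL=5800/441, mR=-8900/441; mL+mR=-3100/441 → advance -1; mR−mL=-100/3 → turn -1·90°
n=2: pose=(0,2,W); sL=25, sR=5; mL=15, mR=15/2; mL+mR=45/2 → advance +1; mR−mL=-15/2 → turn -1·90°
n=3: pose=(-1,2,N); sL=200/53, sR=40/17; mL=2760/901, mR=-420/901; mL+mR=2340/901 → advance +1; mR−mL=-60/17 → turn -1·90°
n=4: pose=(-1,3,E); sL=100/49, sR=100/29; mL=3900/1421, mR=-3450/1421; mL+mR=450/1421 → advance +1; mR−mL=-150/29 → turn -1·90°
n=5: pose=(0,3,S); sL=200/53, sR=200/13; mL=6600/689, mR=-9300/689; mL+mR=-2700/689 → advance -1; mR−mL=-300/13 → turn -1·90°
n=6: pose=(0,4,W); sL=10, sR=50/17; mL=110/17, mR=35/17; mL+mR=145/17 → advance +1; mR−mL=-75/17 → turn -1·90°
n=7: pose=(-1,4,N); sL=40/17, sR=200/117; mL=4040/1989, mR=-1060/1989; mL+mR=2980/1989 → advance +1; mR−mL=-100/39 → turn -1·90°

0 100/37 4 124/37 -98/37 -1 1 E
1 200/49 200/9 5800/441 -8900/441 0 1 S
2 25 5 15 15/2 0 2 W
3 200/53 40/17 2760/901 -420/901 -1 2 N
4 100/49 100/29 3900/1421 -3450/1421 -1 3 E
5 200/53 200/13 6600/689 -9300/689 0 3 S
6 10 50/17 110/17 35/17 0 4 W
7 40/17 200/117 4040/1989 -1060/1989 -1 4 N
final -1 5 E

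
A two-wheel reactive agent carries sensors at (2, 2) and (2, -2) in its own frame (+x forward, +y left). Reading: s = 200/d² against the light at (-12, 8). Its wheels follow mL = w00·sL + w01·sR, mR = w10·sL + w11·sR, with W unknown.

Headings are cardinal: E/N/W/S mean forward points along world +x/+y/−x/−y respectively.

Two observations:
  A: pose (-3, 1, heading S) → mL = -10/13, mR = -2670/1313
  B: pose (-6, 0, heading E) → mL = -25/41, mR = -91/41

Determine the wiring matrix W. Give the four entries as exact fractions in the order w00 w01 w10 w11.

obs A: pose=(-3,1,S) → sL=100/101, sR=20/13, mL=-10/13, mR=-2670/1313
obs B: pose=(-6,0,E) → sL=2, sR=50/41, mL=-25/41, mR=-91/41
sensor matrix S = [[100/101, 20/13], [2, 50/41]]; det S = -100640/53833
solve [mL_A; mL_B] = S·[w00; w01] and [mR_A; mR_B] = S·[w10; w11]:
  w00 = 0, w01 = -1/2, w10 = -1/2, w11 = -1

0 -1/2 -1/2 -1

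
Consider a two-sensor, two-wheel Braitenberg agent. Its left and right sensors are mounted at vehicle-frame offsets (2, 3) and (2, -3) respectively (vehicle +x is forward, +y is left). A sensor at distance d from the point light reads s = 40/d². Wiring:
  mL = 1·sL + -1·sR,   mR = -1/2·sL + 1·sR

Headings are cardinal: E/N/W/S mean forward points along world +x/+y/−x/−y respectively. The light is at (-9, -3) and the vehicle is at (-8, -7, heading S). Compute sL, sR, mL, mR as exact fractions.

10/13 1 -3/13 8/13

left sensor world pos  = (-5, -9); dL² = 52
right sensor world pos = (-11, -9); dR² = 40
sL = 40/52 = 10/13
sR = 40/40 = 1
mL = 1·sL + -1·sR = -3/13
mR = -1/2·sL + 1·sR = 8/13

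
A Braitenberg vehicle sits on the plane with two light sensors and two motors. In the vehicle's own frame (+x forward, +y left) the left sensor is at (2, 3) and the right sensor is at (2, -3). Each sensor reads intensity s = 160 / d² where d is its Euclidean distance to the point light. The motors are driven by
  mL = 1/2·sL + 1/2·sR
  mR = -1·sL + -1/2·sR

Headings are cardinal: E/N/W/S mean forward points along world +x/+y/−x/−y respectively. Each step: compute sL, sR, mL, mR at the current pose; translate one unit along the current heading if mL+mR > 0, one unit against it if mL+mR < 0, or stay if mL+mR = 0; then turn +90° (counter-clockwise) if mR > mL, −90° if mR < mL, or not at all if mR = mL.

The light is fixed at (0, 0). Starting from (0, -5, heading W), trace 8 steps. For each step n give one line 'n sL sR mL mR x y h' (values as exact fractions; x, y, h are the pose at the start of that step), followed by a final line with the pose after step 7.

n=0: pose=(0,-5,W); sL=40/17, sR=20; mL=190/17, mR=-210/17; mL+mR=-20/17 → advance -1; mR−mL=-400/17 → turn -1·90°
n=1: pose=(1,-5,N); sL=160/13, sR=32/5; mL=608/65, mR=-1008/65; mL+mR=-80/13 → advance -1; mR−mL=-1616/65 → turn -1·90°
n=2: pose=(1,-6,E); sL=80/9, sR=16/9; mL=16/3, mR=-88/9; mL+mR=-40/9 → advance -1; mR−mL=-136/9 → turn -1·90°
n=3: pose=(0,-6,S); sL=160/73, sR=160/73; mL=160/73, mR=-240/73; mL+mR=-80/73 → advance -1; mR−mL=-400/73 → turn -1·90°
n=4: pose=(0,-5,W); sL=40/17, sR=20; mL=190/17, mR=-210/17; mL+mR=-20/17 → advance -1; mR−mL=-400/17 → turn -1·90°
n=5: pose=(1,-5,N); sL=160/13, sR=32/5; mL=608/65, mR=-1008/65; mL+mR=-80/13 → advance -1; mR−mL=-1616/65 → turn -1·90°
n=6: pose=(1,-6,E); sL=80/9, sR=16/9; mL=16/3, mR=-88/9; mL+mR=-40/9 → advance -1; mR−mL=-136/9 → turn -1·90°
n=7: pose=(0,-6,S); sL=160/73, sR=160/73; mL=160/73, mR=-240/73; mL+mR=-80/73 → advance -1; mR−mL=-400/73 → turn -1·90°

0 40/17 20 190/17 -210/17 0 -5 W
1 160/13 32/5 608/65 -1008/65 1 -5 N
2 80/9 16/9 16/3 -88/9 1 -6 E
3 160/73 160/73 160/73 -240/73 0 -6 S
4 40/17 20 190/17 -210/17 0 -5 W
5 160/13 32/5 608/65 -1008/65 1 -5 N
6 80/9 16/9 16/3 -88/9 1 -6 E
7 160/73 160/73 160/73 -240/73 0 -6 S
final 0 -5 W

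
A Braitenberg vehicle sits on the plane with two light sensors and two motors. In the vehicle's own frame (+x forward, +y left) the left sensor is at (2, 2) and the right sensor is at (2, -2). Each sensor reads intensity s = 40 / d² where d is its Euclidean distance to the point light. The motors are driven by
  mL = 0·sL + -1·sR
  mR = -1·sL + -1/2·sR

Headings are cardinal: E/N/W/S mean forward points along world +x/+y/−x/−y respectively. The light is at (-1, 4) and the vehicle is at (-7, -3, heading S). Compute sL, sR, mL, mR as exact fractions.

40/97 8/29 -8/29 -1548/2813

left sensor world pos  = (-5, -5); dL² = 97
right sensor world pos = (-9, -5); dR² = 145
sL = 40/97 = 40/97
sR = 40/145 = 8/29
mL = 0·sL + -1·sR = -8/29
mR = -1·sL + -1/2·sR = -1548/2813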